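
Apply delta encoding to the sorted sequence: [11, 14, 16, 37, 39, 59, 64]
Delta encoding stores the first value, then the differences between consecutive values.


First value: 11
Deltas:
  14 - 11 = 3
  16 - 14 = 2
  37 - 16 = 21
  39 - 37 = 2
  59 - 39 = 20
  64 - 59 = 5


Delta encoded: [11, 3, 2, 21, 2, 20, 5]


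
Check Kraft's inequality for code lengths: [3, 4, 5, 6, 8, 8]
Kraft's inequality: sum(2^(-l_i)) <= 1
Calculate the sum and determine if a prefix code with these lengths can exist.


Sum = 2^(-3) + 2^(-4) + 2^(-5) + 2^(-6) + 2^(-8) + 2^(-8)
    = 0.125 + 0.0625 + 0.03125 + 0.015625 + 0.00390625 + 0.00390625
    = 62/256 = 0.2421875
Since 0.2421875 <= 1, Kraft's inequality IS satisfied.
A prefix code with these lengths CAN exist.

Kraft sum = 0.2421875. Satisfied.


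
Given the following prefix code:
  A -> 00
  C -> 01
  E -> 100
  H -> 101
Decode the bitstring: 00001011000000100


Decoding step by step:
Bits 00 -> A
Bits 00 -> A
Bits 101 -> H
Bits 100 -> E
Bits 00 -> A
Bits 00 -> A
Bits 100 -> E


Decoded message: AAHEAAE


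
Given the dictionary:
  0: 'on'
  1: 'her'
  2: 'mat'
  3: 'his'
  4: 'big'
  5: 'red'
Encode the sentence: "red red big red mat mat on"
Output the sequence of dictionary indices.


Look up each word in the dictionary:
  'red' -> 5
  'red' -> 5
  'big' -> 4
  'red' -> 5
  'mat' -> 2
  'mat' -> 2
  'on' -> 0

Encoded: [5, 5, 4, 5, 2, 2, 0]


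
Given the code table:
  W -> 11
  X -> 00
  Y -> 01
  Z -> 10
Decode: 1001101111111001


Decoding:
10 -> Z
01 -> Y
10 -> Z
11 -> W
11 -> W
11 -> W
10 -> Z
01 -> Y


Result: ZYZWWWZY


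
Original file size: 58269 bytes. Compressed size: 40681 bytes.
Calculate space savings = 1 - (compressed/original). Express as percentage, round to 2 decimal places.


ratio = compressed/original = 40681/58269 = 0.698159
savings = 1 - ratio = 1 - 0.698159 = 0.301841
as a percentage: 0.301841 * 100 = 30.18%

Space savings = 1 - 40681/58269 = 30.18%


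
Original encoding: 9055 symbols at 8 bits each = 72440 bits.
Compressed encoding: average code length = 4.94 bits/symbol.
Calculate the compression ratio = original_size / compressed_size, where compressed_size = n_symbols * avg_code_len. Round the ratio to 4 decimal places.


original_size = n_symbols * orig_bits = 9055 * 8 = 72440 bits
compressed_size = n_symbols * avg_code_len = 9055 * 4.94 = 44731.7 bits
ratio = original_size / compressed_size = 72440 / 44731.7 = 1.6194

Compression ratio = 1.6194


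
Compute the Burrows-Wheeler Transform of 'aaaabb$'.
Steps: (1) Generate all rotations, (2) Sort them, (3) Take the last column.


Rotations (sorted):
  0: $aaaabb -> last char: b
  1: aaaabb$ -> last char: $
  2: aaabb$a -> last char: a
  3: aabb$aa -> last char: a
  4: abb$aaa -> last char: a
  5: b$aaaab -> last char: b
  6: bb$aaaa -> last char: a


BWT = b$aaaba


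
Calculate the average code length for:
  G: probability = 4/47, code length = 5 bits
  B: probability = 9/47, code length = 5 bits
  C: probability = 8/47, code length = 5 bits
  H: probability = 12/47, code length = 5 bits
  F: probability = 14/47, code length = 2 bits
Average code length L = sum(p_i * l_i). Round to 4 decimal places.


Weighted contributions p_i * l_i:
  G: (4/47) * 5 = 20/47
  B: (9/47) * 5 = 45/47
  C: (8/47) * 5 = 40/47
  H: (12/47) * 5 = 60/47
  F: (14/47) * 2 = 28/47
Sum = (20 + 45 + 40 + 60 + 28)/47 = 193/47

L = 193/47 = 4.1064 bits/symbol


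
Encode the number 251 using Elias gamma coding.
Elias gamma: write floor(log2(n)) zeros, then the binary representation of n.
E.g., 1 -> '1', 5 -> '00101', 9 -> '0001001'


num_bits = floor(log2(251)) + 1 = 8
leading_zeros = num_bits - 1 = 7
binary(251) = 11111011

Elias gamma(251) = '0000000' + '11111011' = 000000011111011 (15 bits)


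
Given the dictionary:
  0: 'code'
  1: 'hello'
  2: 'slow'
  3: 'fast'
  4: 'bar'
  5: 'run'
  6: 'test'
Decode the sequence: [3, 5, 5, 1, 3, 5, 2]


Look up each index in the dictionary:
  3 -> 'fast'
  5 -> 'run'
  5 -> 'run'
  1 -> 'hello'
  3 -> 'fast'
  5 -> 'run'
  2 -> 'slow'

Decoded: "fast run run hello fast run slow"


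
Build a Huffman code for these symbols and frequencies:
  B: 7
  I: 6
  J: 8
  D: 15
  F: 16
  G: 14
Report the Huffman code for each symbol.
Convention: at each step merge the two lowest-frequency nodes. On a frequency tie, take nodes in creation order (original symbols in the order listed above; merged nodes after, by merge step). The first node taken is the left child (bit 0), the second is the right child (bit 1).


Huffman tree construction:
Step 1: Merge I(6) + B(7) = 13
Step 2: Merge J(8) + (I+B)(13) = 21
Step 3: Merge G(14) + D(15) = 29
Step 4: Merge F(16) + (J+(I+B))(21) = 37
Step 5: Merge (G+D)(29) + (F+(J+(I+B)))(37) = 66
Read each symbol's code off the tree from the root (left child = 0, right child = 1).

Codes:
  B: 1111 (length 4)
  I: 1110 (length 4)
  J: 110 (length 3)
  D: 01 (length 2)
  F: 10 (length 2)
  G: 00 (length 2)
Average code length: 166/66 = 2.5152 bits/symbol


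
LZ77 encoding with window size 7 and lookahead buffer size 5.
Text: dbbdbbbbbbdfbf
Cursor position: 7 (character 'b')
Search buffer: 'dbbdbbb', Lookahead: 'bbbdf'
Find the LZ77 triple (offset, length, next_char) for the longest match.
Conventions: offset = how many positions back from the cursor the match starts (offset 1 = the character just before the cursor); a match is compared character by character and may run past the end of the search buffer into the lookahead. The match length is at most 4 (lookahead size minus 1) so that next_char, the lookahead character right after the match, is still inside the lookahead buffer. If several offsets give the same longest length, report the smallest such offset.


Try each offset into the search buffer:
  offset=1 (pos 6, char 'b'): match length 3
  offset=2 (pos 5, char 'b'): match length 3
  offset=3 (pos 4, char 'b'): match length 3
  offset=4 (pos 3, char 'd'): match length 0
  offset=5 (pos 2, char 'b'): match length 1
  offset=6 (pos 1, char 'b'): match length 2
  offset=7 (pos 0, char 'd'): match length 0
Longest match has length 3, found at offsets 1, 2, 3; take the smallest, offset 1.
next_char = character at position 7 + 3 = 10 -> 'd'

Best match: offset=1, length=3 (matching 'bbb' starting at position 6)
LZ77 triple: (1, 3, 'd')


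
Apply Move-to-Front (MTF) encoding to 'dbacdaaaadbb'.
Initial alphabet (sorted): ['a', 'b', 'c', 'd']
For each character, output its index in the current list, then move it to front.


MTF encoding:
'd': index 3 in ['a', 'b', 'c', 'd'] -> ['d', 'a', 'b', 'c']
'b': index 2 in ['d', 'a', 'b', 'c'] -> ['b', 'd', 'a', 'c']
'a': index 2 in ['b', 'd', 'a', 'c'] -> ['a', 'b', 'd', 'c']
'c': index 3 in ['a', 'b', 'd', 'c'] -> ['c', 'a', 'b', 'd']
'd': index 3 in ['c', 'a', 'b', 'd'] -> ['d', 'c', 'a', 'b']
'a': index 2 in ['d', 'c', 'a', 'b'] -> ['a', 'd', 'c', 'b']
'a': index 0 in ['a', 'd', 'c', 'b'] -> ['a', 'd', 'c', 'b']
'a': index 0 in ['a', 'd', 'c', 'b'] -> ['a', 'd', 'c', 'b']
'a': index 0 in ['a', 'd', 'c', 'b'] -> ['a', 'd', 'c', 'b']
'd': index 1 in ['a', 'd', 'c', 'b'] -> ['d', 'a', 'c', 'b']
'b': index 3 in ['d', 'a', 'c', 'b'] -> ['b', 'd', 'a', 'c']
'b': index 0 in ['b', 'd', 'a', 'c'] -> ['b', 'd', 'a', 'c']


Output: [3, 2, 2, 3, 3, 2, 0, 0, 0, 1, 3, 0]


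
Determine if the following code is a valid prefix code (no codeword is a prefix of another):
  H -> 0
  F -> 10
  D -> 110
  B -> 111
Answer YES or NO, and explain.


Checking each pair (does one codeword prefix another?):
  H='0' vs F='10': no prefix
  H='0' vs D='110': no prefix
  H='0' vs B='111': no prefix
  F='10' vs H='0': no prefix
  F='10' vs D='110': no prefix
  F='10' vs B='111': no prefix
  D='110' vs H='0': no prefix
  D='110' vs F='10': no prefix
  D='110' vs B='111': no prefix
  B='111' vs H='0': no prefix
  B='111' vs F='10': no prefix
  B='111' vs D='110': no prefix
No violation found over all pairs.

YES -- this is a valid prefix code. No codeword is a prefix of any other codeword.


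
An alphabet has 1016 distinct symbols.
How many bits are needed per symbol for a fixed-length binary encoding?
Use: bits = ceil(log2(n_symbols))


log2(1016) = 9.9887
Bracket: 2^9 = 512 < 1016 <= 2^10 = 1024
So ceil(log2(1016)) = 10

bits = ceil(log2(1016)) = ceil(9.9887) = 10 bits


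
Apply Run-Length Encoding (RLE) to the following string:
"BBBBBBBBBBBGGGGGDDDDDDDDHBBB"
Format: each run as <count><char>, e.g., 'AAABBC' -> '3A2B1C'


Scanning runs left to right:
  i=0: run of 'B' x 11 -> '11B'
  i=11: run of 'G' x 5 -> '5G'
  i=16: run of 'D' x 8 -> '8D'
  i=24: run of 'H' x 1 -> '1H'
  i=25: run of 'B' x 3 -> '3B'

RLE = 11B5G8D1H3B


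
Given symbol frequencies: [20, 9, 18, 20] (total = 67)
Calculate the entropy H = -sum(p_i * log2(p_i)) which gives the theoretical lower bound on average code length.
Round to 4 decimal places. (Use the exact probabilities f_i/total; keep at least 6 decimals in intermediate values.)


Per-symbol terms -p_i * log2(p_i) with p_i = f_i/67:
  p = 20/67 = 0.298507: log2(p) = -1.744161, -p*log2(p) = 0.520645
  p = 9/67 = 0.134328: log2(p) = -2.896164, -p*log2(p) = 0.389037
  p = 18/67 = 0.268657: log2(p) = -1.896164, -p*log2(p) = 0.509417
  p = 20/67 = 0.298507: log2(p) = -1.744161, -p*log2(p) = 0.520645
H = 0.520645 + 0.389037 + 0.509417 + 0.520645 = 1.939744

H = 1.9397 bits/symbol


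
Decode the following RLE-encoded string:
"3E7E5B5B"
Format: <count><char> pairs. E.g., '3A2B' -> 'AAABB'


Expanding each <count><char> pair:
  3E -> 'EEE'
  7E -> 'EEEEEEE'
  5B -> 'BBBBB'
  5B -> 'BBBBB'

Decoded = EEEEEEEEEEBBBBBBBBBB


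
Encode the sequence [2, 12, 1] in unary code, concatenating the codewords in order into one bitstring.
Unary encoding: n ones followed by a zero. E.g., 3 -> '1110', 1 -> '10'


Encode each number as n ones followed by a terminating 0:
  2 -> 110 (3 bits)
  12 -> 1111111111110 (13 bits)
  1 -> 10 (2 bits)
Total length = 3 + 13 + 2 = 18 bits.

Unary([2, 12, 1]) = 110111111111111010 (18 bits)


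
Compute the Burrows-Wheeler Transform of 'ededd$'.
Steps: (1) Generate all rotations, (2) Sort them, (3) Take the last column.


Rotations (sorted):
  0: $ededd -> last char: d
  1: d$eded -> last char: d
  2: dd$ede -> last char: e
  3: dedd$e -> last char: e
  4: edd$ed -> last char: d
  5: ededd$ -> last char: $


BWT = ddeed$


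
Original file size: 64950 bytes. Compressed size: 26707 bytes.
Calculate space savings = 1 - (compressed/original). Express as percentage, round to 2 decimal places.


ratio = compressed/original = 26707/64950 = 0.411193
savings = 1 - ratio = 1 - 0.411193 = 0.588807
as a percentage: 0.588807 * 100 = 58.88%

Space savings = 1 - 26707/64950 = 58.88%


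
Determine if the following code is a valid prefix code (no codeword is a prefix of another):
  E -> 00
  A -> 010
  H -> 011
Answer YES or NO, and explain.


Checking each pair (does one codeword prefix another?):
  E='00' vs A='010': no prefix
  E='00' vs H='011': no prefix
  A='010' vs E='00': no prefix
  A='010' vs H='011': no prefix
  H='011' vs E='00': no prefix
  H='011' vs A='010': no prefix
No violation found over all pairs.

YES -- this is a valid prefix code. No codeword is a prefix of any other codeword.


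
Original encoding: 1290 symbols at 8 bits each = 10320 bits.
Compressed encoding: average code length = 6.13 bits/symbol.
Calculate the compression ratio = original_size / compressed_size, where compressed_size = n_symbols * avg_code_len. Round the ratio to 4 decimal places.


original_size = n_symbols * orig_bits = 1290 * 8 = 10320 bits
compressed_size = n_symbols * avg_code_len = 1290 * 6.13 = 7907.7 bits
ratio = original_size / compressed_size = 10320 / 7907.7 = 1.3051

Compression ratio = 1.3051


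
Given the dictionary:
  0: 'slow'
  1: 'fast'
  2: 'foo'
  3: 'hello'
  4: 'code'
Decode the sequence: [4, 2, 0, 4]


Look up each index in the dictionary:
  4 -> 'code'
  2 -> 'foo'
  0 -> 'slow'
  4 -> 'code'

Decoded: "code foo slow code"


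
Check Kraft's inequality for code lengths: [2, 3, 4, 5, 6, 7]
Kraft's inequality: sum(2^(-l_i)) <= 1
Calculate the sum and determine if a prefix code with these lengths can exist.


Sum = 2^(-2) + 2^(-3) + 2^(-4) + 2^(-5) + 2^(-6) + 2^(-7)
    = 0.25 + 0.125 + 0.0625 + 0.03125 + 0.015625 + 0.0078125
    = 63/128 = 0.4921875
Since 0.4921875 <= 1, Kraft's inequality IS satisfied.
A prefix code with these lengths CAN exist.

Kraft sum = 0.4921875. Satisfied.


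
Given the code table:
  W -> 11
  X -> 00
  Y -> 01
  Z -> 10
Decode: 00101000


Decoding:
00 -> X
10 -> Z
10 -> Z
00 -> X


Result: XZZX


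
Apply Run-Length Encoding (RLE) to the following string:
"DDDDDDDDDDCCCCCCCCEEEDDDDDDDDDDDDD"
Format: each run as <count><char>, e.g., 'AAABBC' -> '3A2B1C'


Scanning runs left to right:
  i=0: run of 'D' x 10 -> '10D'
  i=10: run of 'C' x 8 -> '8C'
  i=18: run of 'E' x 3 -> '3E'
  i=21: run of 'D' x 13 -> '13D'

RLE = 10D8C3E13D


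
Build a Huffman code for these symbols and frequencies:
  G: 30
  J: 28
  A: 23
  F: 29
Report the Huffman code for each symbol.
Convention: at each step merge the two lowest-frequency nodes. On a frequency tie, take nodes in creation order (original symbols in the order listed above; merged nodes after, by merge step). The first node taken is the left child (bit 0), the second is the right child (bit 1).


Huffman tree construction:
Step 1: Merge A(23) + J(28) = 51
Step 2: Merge F(29) + G(30) = 59
Step 3: Merge (A+J)(51) + (F+G)(59) = 110
Read each symbol's code off the tree from the root (left child = 0, right child = 1).

Codes:
  G: 11 (length 2)
  J: 01 (length 2)
  A: 00 (length 2)
  F: 10 (length 2)
Average code length: 220/110 = 2.0000 bits/symbol


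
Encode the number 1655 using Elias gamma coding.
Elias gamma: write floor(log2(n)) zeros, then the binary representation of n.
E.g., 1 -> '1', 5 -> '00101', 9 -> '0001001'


num_bits = floor(log2(1655)) + 1 = 11
leading_zeros = num_bits - 1 = 10
binary(1655) = 11001110111

Elias gamma(1655) = '0000000000' + '11001110111' = 000000000011001110111 (21 bits)


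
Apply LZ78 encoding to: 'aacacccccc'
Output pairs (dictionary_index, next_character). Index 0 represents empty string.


LZ78 encoding steps:
Dictionary: {0: ''}
Step 1: w='' (idx 0), next='a' -> output (0, 'a'), add 'a' as idx 1
Step 2: w='a' (idx 1), next='c' -> output (1, 'c'), add 'ac' as idx 2
Step 3: w='ac' (idx 2), next='c' -> output (2, 'c'), add 'acc' as idx 3
Step 4: w='' (idx 0), next='c' -> output (0, 'c'), add 'c' as idx 4
Step 5: w='c' (idx 4), next='c' -> output (4, 'c'), add 'cc' as idx 5
Step 6: w='c' (idx 4), end of input -> output (4, '')


Encoded: [(0, 'a'), (1, 'c'), (2, 'c'), (0, 'c'), (4, 'c'), (4, '')]


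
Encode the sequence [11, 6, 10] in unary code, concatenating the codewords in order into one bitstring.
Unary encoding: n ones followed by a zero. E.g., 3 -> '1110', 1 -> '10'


Encode each number as n ones followed by a terminating 0:
  11 -> 111111111110 (12 bits)
  6 -> 1111110 (7 bits)
  10 -> 11111111110 (11 bits)
Total length = 12 + 7 + 11 = 30 bits.

Unary([11, 6, 10]) = 111111111110111111011111111110 (30 bits)


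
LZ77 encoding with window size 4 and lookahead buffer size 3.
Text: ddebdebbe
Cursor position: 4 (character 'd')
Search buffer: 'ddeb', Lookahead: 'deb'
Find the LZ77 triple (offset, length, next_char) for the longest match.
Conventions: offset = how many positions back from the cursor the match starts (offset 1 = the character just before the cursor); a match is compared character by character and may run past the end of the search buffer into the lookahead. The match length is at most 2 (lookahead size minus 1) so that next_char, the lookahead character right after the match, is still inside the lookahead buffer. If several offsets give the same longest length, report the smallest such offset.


Try each offset into the search buffer:
  offset=1 (pos 3, char 'b'): match length 0
  offset=2 (pos 2, char 'e'): match length 0
  offset=3 (pos 1, char 'd'): match length 2
  offset=4 (pos 0, char 'd'): match length 1
Longest match has length 2 at offset 3.
next_char = character at position 4 + 2 = 6 -> 'b'

Best match: offset=3, length=2 (matching 'de' starting at position 1)
LZ77 triple: (3, 2, 'b')


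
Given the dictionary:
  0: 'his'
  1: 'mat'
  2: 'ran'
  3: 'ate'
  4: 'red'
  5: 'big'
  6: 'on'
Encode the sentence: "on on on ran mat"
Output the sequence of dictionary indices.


Look up each word in the dictionary:
  'on' -> 6
  'on' -> 6
  'on' -> 6
  'ran' -> 2
  'mat' -> 1

Encoded: [6, 6, 6, 2, 1]


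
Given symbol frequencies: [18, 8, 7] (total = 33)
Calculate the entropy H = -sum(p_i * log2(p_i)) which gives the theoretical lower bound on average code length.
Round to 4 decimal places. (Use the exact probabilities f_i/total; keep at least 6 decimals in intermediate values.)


Per-symbol terms -p_i * log2(p_i) with p_i = f_i/33:
  p = 18/33 = 0.545455: log2(p) = -0.874469, -p*log2(p) = 0.476983
  p = 8/33 = 0.242424: log2(p) = -2.044394, -p*log2(p) = 0.495611
  p = 7/33 = 0.212121: log2(p) = -2.237039, -p*log2(p) = 0.474523
H = 0.476983 + 0.495611 + 0.474523 = 1.447117

H = 1.4471 bits/symbol


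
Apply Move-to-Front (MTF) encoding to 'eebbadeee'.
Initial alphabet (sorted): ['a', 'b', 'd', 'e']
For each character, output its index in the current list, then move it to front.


MTF encoding:
'e': index 3 in ['a', 'b', 'd', 'e'] -> ['e', 'a', 'b', 'd']
'e': index 0 in ['e', 'a', 'b', 'd'] -> ['e', 'a', 'b', 'd']
'b': index 2 in ['e', 'a', 'b', 'd'] -> ['b', 'e', 'a', 'd']
'b': index 0 in ['b', 'e', 'a', 'd'] -> ['b', 'e', 'a', 'd']
'a': index 2 in ['b', 'e', 'a', 'd'] -> ['a', 'b', 'e', 'd']
'd': index 3 in ['a', 'b', 'e', 'd'] -> ['d', 'a', 'b', 'e']
'e': index 3 in ['d', 'a', 'b', 'e'] -> ['e', 'd', 'a', 'b']
'e': index 0 in ['e', 'd', 'a', 'b'] -> ['e', 'd', 'a', 'b']
'e': index 0 in ['e', 'd', 'a', 'b'] -> ['e', 'd', 'a', 'b']


Output: [3, 0, 2, 0, 2, 3, 3, 0, 0]


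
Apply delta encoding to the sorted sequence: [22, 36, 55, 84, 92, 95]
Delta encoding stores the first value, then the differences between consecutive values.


First value: 22
Deltas:
  36 - 22 = 14
  55 - 36 = 19
  84 - 55 = 29
  92 - 84 = 8
  95 - 92 = 3


Delta encoded: [22, 14, 19, 29, 8, 3]


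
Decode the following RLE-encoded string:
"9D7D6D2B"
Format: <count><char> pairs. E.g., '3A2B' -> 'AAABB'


Expanding each <count><char> pair:
  9D -> 'DDDDDDDDD'
  7D -> 'DDDDDDD'
  6D -> 'DDDDDD'
  2B -> 'BB'

Decoded = DDDDDDDDDDDDDDDDDDDDDDBB


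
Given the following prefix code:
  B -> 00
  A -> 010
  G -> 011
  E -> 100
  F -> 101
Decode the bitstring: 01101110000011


Decoding step by step:
Bits 011 -> G
Bits 011 -> G
Bits 100 -> E
Bits 00 -> B
Bits 011 -> G


Decoded message: GGEBG


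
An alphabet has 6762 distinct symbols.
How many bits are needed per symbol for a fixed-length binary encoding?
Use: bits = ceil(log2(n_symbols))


log2(6762) = 12.7232
Bracket: 2^12 = 4096 < 6762 <= 2^13 = 8192
So ceil(log2(6762)) = 13

bits = ceil(log2(6762)) = ceil(12.7232) = 13 bits


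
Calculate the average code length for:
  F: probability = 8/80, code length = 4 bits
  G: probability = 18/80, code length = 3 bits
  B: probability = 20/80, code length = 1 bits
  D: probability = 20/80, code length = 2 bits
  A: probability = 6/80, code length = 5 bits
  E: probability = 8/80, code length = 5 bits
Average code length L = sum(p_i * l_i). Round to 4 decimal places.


Weighted contributions p_i * l_i:
  F: (8/80) * 4 = 32/80
  G: (18/80) * 3 = 54/80
  B: (20/80) * 1 = 20/80
  D: (20/80) * 2 = 40/80
  A: (6/80) * 5 = 30/80
  E: (8/80) * 5 = 40/80
Sum = (32 + 54 + 20 + 40 + 30 + 40)/80 = 216/80

L = 216/80 = 2.7000 bits/symbol


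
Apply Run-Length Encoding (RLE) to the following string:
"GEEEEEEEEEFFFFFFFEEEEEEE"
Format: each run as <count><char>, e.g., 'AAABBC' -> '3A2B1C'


Scanning runs left to right:
  i=0: run of 'G' x 1 -> '1G'
  i=1: run of 'E' x 9 -> '9E'
  i=10: run of 'F' x 7 -> '7F'
  i=17: run of 'E' x 7 -> '7E'

RLE = 1G9E7F7E


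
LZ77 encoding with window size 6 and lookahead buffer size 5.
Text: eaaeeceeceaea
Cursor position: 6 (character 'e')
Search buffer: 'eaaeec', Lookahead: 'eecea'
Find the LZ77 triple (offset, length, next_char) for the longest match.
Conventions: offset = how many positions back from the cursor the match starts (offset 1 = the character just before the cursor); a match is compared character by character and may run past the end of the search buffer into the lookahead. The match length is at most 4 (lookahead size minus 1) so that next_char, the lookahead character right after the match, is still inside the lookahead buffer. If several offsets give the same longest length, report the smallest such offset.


Try each offset into the search buffer:
  offset=1 (pos 5, char 'c'): match length 0
  offset=2 (pos 4, char 'e'): match length 1
  offset=3 (pos 3, char 'e'): match length 4
  offset=4 (pos 2, char 'a'): match length 0
  offset=5 (pos 1, char 'a'): match length 0
  offset=6 (pos 0, char 'e'): match length 1
Longest match has length 4 at offset 3.
next_char = character at position 6 + 4 = 10 -> 'a'

Best match: offset=3, length=4 (matching 'eece' starting at position 3)
LZ77 triple: (3, 4, 'a')


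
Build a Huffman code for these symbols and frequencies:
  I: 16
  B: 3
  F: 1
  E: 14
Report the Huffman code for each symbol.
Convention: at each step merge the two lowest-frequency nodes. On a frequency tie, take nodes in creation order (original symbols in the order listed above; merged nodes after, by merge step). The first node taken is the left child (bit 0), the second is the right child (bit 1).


Huffman tree construction:
Step 1: Merge F(1) + B(3) = 4
Step 2: Merge (F+B)(4) + E(14) = 18
Step 3: Merge I(16) + ((F+B)+E)(18) = 34
Read each symbol's code off the tree from the root (left child = 0, right child = 1).

Codes:
  I: 0 (length 1)
  B: 101 (length 3)
  F: 100 (length 3)
  E: 11 (length 2)
Average code length: 56/34 = 1.6471 bits/symbol


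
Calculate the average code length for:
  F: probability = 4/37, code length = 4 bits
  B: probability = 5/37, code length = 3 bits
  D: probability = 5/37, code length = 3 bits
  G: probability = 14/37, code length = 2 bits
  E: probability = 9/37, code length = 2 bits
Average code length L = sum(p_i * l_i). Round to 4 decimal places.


Weighted contributions p_i * l_i:
  F: (4/37) * 4 = 16/37
  B: (5/37) * 3 = 15/37
  D: (5/37) * 3 = 15/37
  G: (14/37) * 2 = 28/37
  E: (9/37) * 2 = 18/37
Sum = (16 + 15 + 15 + 28 + 18)/37 = 92/37

L = 92/37 = 2.4865 bits/symbol


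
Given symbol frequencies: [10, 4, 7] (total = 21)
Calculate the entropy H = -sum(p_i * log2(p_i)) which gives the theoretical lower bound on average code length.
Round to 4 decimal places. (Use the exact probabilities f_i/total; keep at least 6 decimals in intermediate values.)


Per-symbol terms -p_i * log2(p_i) with p_i = f_i/21:
  p = 10/21 = 0.476190: log2(p) = -1.070389, -p*log2(p) = 0.509709
  p = 4/21 = 0.190476: log2(p) = -2.392317, -p*log2(p) = 0.455680
  p = 7/21 = 0.333333: log2(p) = -1.584963, -p*log2(p) = 0.528321
H = 0.509709 + 0.455680 + 0.528321 = 1.493710

H = 1.4937 bits/symbol


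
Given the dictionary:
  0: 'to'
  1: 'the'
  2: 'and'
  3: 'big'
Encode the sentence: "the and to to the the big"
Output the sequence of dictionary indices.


Look up each word in the dictionary:
  'the' -> 1
  'and' -> 2
  'to' -> 0
  'to' -> 0
  'the' -> 1
  'the' -> 1
  'big' -> 3

Encoded: [1, 2, 0, 0, 1, 1, 3]


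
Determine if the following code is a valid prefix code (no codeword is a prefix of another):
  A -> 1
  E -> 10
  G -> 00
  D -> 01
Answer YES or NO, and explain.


Checking each pair (does one codeword prefix another?):
  A='1' vs E='10': prefix -- VIOLATION

NO -- this is NOT a valid prefix code. A (1) is a prefix of E (10).


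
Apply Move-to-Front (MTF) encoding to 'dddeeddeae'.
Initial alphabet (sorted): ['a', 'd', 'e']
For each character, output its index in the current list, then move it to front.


MTF encoding:
'd': index 1 in ['a', 'd', 'e'] -> ['d', 'a', 'e']
'd': index 0 in ['d', 'a', 'e'] -> ['d', 'a', 'e']
'd': index 0 in ['d', 'a', 'e'] -> ['d', 'a', 'e']
'e': index 2 in ['d', 'a', 'e'] -> ['e', 'd', 'a']
'e': index 0 in ['e', 'd', 'a'] -> ['e', 'd', 'a']
'd': index 1 in ['e', 'd', 'a'] -> ['d', 'e', 'a']
'd': index 0 in ['d', 'e', 'a'] -> ['d', 'e', 'a']
'e': index 1 in ['d', 'e', 'a'] -> ['e', 'd', 'a']
'a': index 2 in ['e', 'd', 'a'] -> ['a', 'e', 'd']
'e': index 1 in ['a', 'e', 'd'] -> ['e', 'a', 'd']


Output: [1, 0, 0, 2, 0, 1, 0, 1, 2, 1]


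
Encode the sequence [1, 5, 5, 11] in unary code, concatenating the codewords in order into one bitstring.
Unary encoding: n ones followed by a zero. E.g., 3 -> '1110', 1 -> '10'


Encode each number as n ones followed by a terminating 0:
  1 -> 10 (2 bits)
  5 -> 111110 (6 bits)
  5 -> 111110 (6 bits)
  11 -> 111111111110 (12 bits)
Total length = 2 + 6 + 6 + 12 = 26 bits.

Unary([1, 5, 5, 11]) = 10111110111110111111111110 (26 bits)


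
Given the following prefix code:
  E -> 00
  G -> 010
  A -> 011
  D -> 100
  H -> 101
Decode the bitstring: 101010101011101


Decoding step by step:
Bits 101 -> H
Bits 010 -> G
Bits 101 -> H
Bits 011 -> A
Bits 101 -> H


Decoded message: HGHAH


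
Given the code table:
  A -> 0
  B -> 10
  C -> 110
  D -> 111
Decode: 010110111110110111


Decoding:
0 -> A
10 -> B
110 -> C
111 -> D
110 -> C
110 -> C
111 -> D


Result: ABCDCCD


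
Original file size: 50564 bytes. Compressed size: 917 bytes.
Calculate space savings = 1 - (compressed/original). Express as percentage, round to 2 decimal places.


ratio = compressed/original = 917/50564 = 0.018135
savings = 1 - ratio = 1 - 0.018135 = 0.981865
as a percentage: 0.981865 * 100 = 98.19%

Space savings = 1 - 917/50564 = 98.19%


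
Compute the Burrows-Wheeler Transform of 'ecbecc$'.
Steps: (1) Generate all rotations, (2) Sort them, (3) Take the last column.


Rotations (sorted):
  0: $ecbecc -> last char: c
  1: becc$ec -> last char: c
  2: c$ecbec -> last char: c
  3: cbecc$e -> last char: e
  4: cc$ecbe -> last char: e
  5: ecbecc$ -> last char: $
  6: ecc$ecb -> last char: b


BWT = cccee$b


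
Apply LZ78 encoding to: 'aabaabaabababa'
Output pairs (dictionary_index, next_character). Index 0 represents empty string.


LZ78 encoding steps:
Dictionary: {0: ''}
Step 1: w='' (idx 0), next='a' -> output (0, 'a'), add 'a' as idx 1
Step 2: w='a' (idx 1), next='b' -> output (1, 'b'), add 'ab' as idx 2
Step 3: w='a' (idx 1), next='a' -> output (1, 'a'), add 'aa' as idx 3
Step 4: w='' (idx 0), next='b' -> output (0, 'b'), add 'b' as idx 4
Step 5: w='aa' (idx 3), next='b' -> output (3, 'b'), add 'aab' as idx 5
Step 6: w='ab' (idx 2), next='a' -> output (2, 'a'), add 'aba' as idx 6
Step 7: w='b' (idx 4), next='a' -> output (4, 'a'), add 'ba' as idx 7


Encoded: [(0, 'a'), (1, 'b'), (1, 'a'), (0, 'b'), (3, 'b'), (2, 'a'), (4, 'a')]


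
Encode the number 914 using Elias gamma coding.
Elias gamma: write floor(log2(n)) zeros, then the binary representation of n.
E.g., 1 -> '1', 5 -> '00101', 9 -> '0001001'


num_bits = floor(log2(914)) + 1 = 10
leading_zeros = num_bits - 1 = 9
binary(914) = 1110010010

Elias gamma(914) = '000000000' + '1110010010' = 0000000001110010010 (19 bits)


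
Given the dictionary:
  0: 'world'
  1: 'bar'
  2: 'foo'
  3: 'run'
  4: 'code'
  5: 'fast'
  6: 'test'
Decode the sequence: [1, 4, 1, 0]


Look up each index in the dictionary:
  1 -> 'bar'
  4 -> 'code'
  1 -> 'bar'
  0 -> 'world'

Decoded: "bar code bar world"


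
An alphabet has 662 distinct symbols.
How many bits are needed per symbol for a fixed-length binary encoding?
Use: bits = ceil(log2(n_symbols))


log2(662) = 9.3707
Bracket: 2^9 = 512 < 662 <= 2^10 = 1024
So ceil(log2(662)) = 10

bits = ceil(log2(662)) = ceil(9.3707) = 10 bits


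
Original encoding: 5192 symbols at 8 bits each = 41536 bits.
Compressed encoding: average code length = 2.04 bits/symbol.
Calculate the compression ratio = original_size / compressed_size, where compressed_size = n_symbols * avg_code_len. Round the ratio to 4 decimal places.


original_size = n_symbols * orig_bits = 5192 * 8 = 41536 bits
compressed_size = n_symbols * avg_code_len = 5192 * 2.04 = 10591.68 bits
ratio = original_size / compressed_size = 41536 / 10591.68 = 3.9216

Compression ratio = 3.9216


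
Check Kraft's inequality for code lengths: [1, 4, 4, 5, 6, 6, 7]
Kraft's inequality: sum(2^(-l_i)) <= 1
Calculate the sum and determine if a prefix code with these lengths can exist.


Sum = 2^(-1) + 2^(-4) + 2^(-4) + 2^(-5) + 2^(-6) + 2^(-6) + 2^(-7)
    = 0.5 + 0.0625 + 0.0625 + 0.03125 + 0.015625 + 0.015625 + 0.0078125
    = 89/128 = 0.6953125
Since 0.6953125 <= 1, Kraft's inequality IS satisfied.
A prefix code with these lengths CAN exist.

Kraft sum = 0.6953125. Satisfied.


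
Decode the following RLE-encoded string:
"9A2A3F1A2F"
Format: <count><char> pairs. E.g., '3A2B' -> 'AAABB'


Expanding each <count><char> pair:
  9A -> 'AAAAAAAAA'
  2A -> 'AA'
  3F -> 'FFF'
  1A -> 'A'
  2F -> 'FF'

Decoded = AAAAAAAAAAAFFFAFF


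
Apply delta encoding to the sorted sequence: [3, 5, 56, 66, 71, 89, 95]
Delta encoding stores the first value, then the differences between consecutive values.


First value: 3
Deltas:
  5 - 3 = 2
  56 - 5 = 51
  66 - 56 = 10
  71 - 66 = 5
  89 - 71 = 18
  95 - 89 = 6


Delta encoded: [3, 2, 51, 10, 5, 18, 6]


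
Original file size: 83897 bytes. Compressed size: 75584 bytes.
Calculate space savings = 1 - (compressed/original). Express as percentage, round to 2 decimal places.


ratio = compressed/original = 75584/83897 = 0.900914
savings = 1 - ratio = 1 - 0.900914 = 0.099086
as a percentage: 0.099086 * 100 = 9.91%

Space savings = 1 - 75584/83897 = 9.91%


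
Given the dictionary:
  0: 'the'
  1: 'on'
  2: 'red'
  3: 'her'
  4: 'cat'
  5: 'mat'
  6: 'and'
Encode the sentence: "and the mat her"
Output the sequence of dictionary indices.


Look up each word in the dictionary:
  'and' -> 6
  'the' -> 0
  'mat' -> 5
  'her' -> 3

Encoded: [6, 0, 5, 3]


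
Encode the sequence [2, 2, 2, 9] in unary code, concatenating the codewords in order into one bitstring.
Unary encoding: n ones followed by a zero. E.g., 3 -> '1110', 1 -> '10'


Encode each number as n ones followed by a terminating 0:
  2 -> 110 (3 bits)
  2 -> 110 (3 bits)
  2 -> 110 (3 bits)
  9 -> 1111111110 (10 bits)
Total length = 3 + 3 + 3 + 10 = 19 bits.

Unary([2, 2, 2, 9]) = 1101101101111111110 (19 bits)


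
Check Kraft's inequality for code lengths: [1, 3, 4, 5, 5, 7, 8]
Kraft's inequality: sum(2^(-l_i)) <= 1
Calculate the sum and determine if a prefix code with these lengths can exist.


Sum = 2^(-1) + 2^(-3) + 2^(-4) + 2^(-5) + 2^(-5) + 2^(-7) + 2^(-8)
    = 0.5 + 0.125 + 0.0625 + 0.03125 + 0.03125 + 0.0078125 + 0.00390625
    = 195/256 = 0.76171875
Since 0.76171875 <= 1, Kraft's inequality IS satisfied.
A prefix code with these lengths CAN exist.

Kraft sum = 0.76171875. Satisfied.


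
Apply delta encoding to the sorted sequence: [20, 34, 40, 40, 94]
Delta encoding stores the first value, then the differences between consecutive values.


First value: 20
Deltas:
  34 - 20 = 14
  40 - 34 = 6
  40 - 40 = 0
  94 - 40 = 54


Delta encoded: [20, 14, 6, 0, 54]


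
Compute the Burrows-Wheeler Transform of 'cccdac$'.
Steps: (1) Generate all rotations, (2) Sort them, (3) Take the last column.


Rotations (sorted):
  0: $cccdac -> last char: c
  1: ac$cccd -> last char: d
  2: c$cccda -> last char: a
  3: cccdac$ -> last char: $
  4: ccdac$c -> last char: c
  5: cdac$cc -> last char: c
  6: dac$ccc -> last char: c


BWT = cda$ccc


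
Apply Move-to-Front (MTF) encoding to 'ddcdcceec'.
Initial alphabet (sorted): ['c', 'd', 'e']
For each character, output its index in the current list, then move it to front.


MTF encoding:
'd': index 1 in ['c', 'd', 'e'] -> ['d', 'c', 'e']
'd': index 0 in ['d', 'c', 'e'] -> ['d', 'c', 'e']
'c': index 1 in ['d', 'c', 'e'] -> ['c', 'd', 'e']
'd': index 1 in ['c', 'd', 'e'] -> ['d', 'c', 'e']
'c': index 1 in ['d', 'c', 'e'] -> ['c', 'd', 'e']
'c': index 0 in ['c', 'd', 'e'] -> ['c', 'd', 'e']
'e': index 2 in ['c', 'd', 'e'] -> ['e', 'c', 'd']
'e': index 0 in ['e', 'c', 'd'] -> ['e', 'c', 'd']
'c': index 1 in ['e', 'c', 'd'] -> ['c', 'e', 'd']


Output: [1, 0, 1, 1, 1, 0, 2, 0, 1]


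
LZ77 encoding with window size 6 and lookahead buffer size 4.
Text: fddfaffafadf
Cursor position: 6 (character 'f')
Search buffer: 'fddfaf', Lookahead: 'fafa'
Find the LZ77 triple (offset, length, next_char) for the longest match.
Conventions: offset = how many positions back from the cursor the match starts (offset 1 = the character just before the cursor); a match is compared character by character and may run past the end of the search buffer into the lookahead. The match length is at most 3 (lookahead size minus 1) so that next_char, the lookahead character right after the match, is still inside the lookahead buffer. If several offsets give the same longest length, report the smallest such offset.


Try each offset into the search buffer:
  offset=1 (pos 5, char 'f'): match length 1
  offset=2 (pos 4, char 'a'): match length 0
  offset=3 (pos 3, char 'f'): match length 3
  offset=4 (pos 2, char 'd'): match length 0
  offset=5 (pos 1, char 'd'): match length 0
  offset=6 (pos 0, char 'f'): match length 1
Longest match has length 3 at offset 3.
next_char = character at position 6 + 3 = 9 -> 'a'

Best match: offset=3, length=3 (matching 'faf' starting at position 3)
LZ77 triple: (3, 3, 'a')


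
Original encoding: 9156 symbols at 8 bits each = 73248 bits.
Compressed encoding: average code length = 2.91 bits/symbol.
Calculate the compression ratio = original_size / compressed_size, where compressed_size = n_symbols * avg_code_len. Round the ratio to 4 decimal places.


original_size = n_symbols * orig_bits = 9156 * 8 = 73248 bits
compressed_size = n_symbols * avg_code_len = 9156 * 2.91 = 26643.96 bits
ratio = original_size / compressed_size = 73248 / 26643.96 = 2.7491

Compression ratio = 2.7491


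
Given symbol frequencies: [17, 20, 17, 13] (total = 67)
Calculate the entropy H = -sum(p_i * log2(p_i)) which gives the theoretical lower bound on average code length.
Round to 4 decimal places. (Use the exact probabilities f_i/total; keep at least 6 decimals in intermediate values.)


Per-symbol terms -p_i * log2(p_i) with p_i = f_i/67:
  p = 17/67 = 0.253731: log2(p) = -1.978626, -p*log2(p) = 0.502040
  p = 20/67 = 0.298507: log2(p) = -1.744161, -p*log2(p) = 0.520645
  p = 17/67 = 0.253731: log2(p) = -1.978626, -p*log2(p) = 0.502040
  p = 13/67 = 0.194030: log2(p) = -2.365649, -p*log2(p) = 0.459007
H = 0.502040 + 0.520645 + 0.502040 + 0.459007 = 1.983732

H = 1.9837 bits/symbol


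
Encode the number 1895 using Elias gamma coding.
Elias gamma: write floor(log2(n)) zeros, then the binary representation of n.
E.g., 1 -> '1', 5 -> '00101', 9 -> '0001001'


num_bits = floor(log2(1895)) + 1 = 11
leading_zeros = num_bits - 1 = 10
binary(1895) = 11101100111

Elias gamma(1895) = '0000000000' + '11101100111' = 000000000011101100111 (21 bits)


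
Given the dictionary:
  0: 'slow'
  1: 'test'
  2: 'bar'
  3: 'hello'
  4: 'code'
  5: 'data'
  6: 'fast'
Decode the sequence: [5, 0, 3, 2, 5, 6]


Look up each index in the dictionary:
  5 -> 'data'
  0 -> 'slow'
  3 -> 'hello'
  2 -> 'bar'
  5 -> 'data'
  6 -> 'fast'

Decoded: "data slow hello bar data fast"


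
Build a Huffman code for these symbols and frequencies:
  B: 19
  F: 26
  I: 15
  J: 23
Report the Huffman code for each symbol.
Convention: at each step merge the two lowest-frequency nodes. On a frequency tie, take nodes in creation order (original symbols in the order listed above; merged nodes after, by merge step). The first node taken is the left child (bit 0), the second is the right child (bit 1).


Huffman tree construction:
Step 1: Merge I(15) + B(19) = 34
Step 2: Merge J(23) + F(26) = 49
Step 3: Merge (I+B)(34) + (J+F)(49) = 83
Read each symbol's code off the tree from the root (left child = 0, right child = 1).

Codes:
  B: 01 (length 2)
  F: 11 (length 2)
  I: 00 (length 2)
  J: 10 (length 2)
Average code length: 166/83 = 2.0000 bits/symbol


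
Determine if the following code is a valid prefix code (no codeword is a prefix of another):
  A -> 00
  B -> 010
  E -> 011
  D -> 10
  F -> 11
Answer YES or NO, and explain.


Checking each pair (does one codeword prefix another?):
  A='00' vs B='010': no prefix
  A='00' vs E='011': no prefix
  A='00' vs D='10': no prefix
  A='00' vs F='11': no prefix
  B='010' vs A='00': no prefix
  B='010' vs E='011': no prefix
  B='010' vs D='10': no prefix
  B='010' vs F='11': no prefix
  E='011' vs A='00': no prefix
  E='011' vs B='010': no prefix
  E='011' vs D='10': no prefix
  E='011' vs F='11': no prefix
  D='10' vs A='00': no prefix
  D='10' vs B='010': no prefix
  D='10' vs E='011': no prefix
  D='10' vs F='11': no prefix
  F='11' vs A='00': no prefix
  F='11' vs B='010': no prefix
  F='11' vs E='011': no prefix
  F='11' vs D='10': no prefix
No violation found over all pairs.

YES -- this is a valid prefix code. No codeword is a prefix of any other codeword.


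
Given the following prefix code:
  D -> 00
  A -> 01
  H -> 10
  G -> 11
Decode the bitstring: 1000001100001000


Decoding step by step:
Bits 10 -> H
Bits 00 -> D
Bits 00 -> D
Bits 11 -> G
Bits 00 -> D
Bits 00 -> D
Bits 10 -> H
Bits 00 -> D


Decoded message: HDDGDDHD


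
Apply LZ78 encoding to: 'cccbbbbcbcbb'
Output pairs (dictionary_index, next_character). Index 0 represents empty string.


LZ78 encoding steps:
Dictionary: {0: ''}
Step 1: w='' (idx 0), next='c' -> output (0, 'c'), add 'c' as idx 1
Step 2: w='c' (idx 1), next='c' -> output (1, 'c'), add 'cc' as idx 2
Step 3: w='' (idx 0), next='b' -> output (0, 'b'), add 'b' as idx 3
Step 4: w='b' (idx 3), next='b' -> output (3, 'b'), add 'bb' as idx 4
Step 5: w='b' (idx 3), next='c' -> output (3, 'c'), add 'bc' as idx 5
Step 6: w='bc' (idx 5), next='b' -> output (5, 'b'), add 'bcb' as idx 6
Step 7: w='b' (idx 3), end of input -> output (3, '')


Encoded: [(0, 'c'), (1, 'c'), (0, 'b'), (3, 'b'), (3, 'c'), (5, 'b'), (3, '')]


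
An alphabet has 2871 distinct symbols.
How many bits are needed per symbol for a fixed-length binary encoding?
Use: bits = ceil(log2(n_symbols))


log2(2871) = 11.4873
Bracket: 2^11 = 2048 < 2871 <= 2^12 = 4096
So ceil(log2(2871)) = 12

bits = ceil(log2(2871)) = ceil(11.4873) = 12 bits


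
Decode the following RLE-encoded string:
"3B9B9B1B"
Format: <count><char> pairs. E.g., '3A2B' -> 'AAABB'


Expanding each <count><char> pair:
  3B -> 'BBB'
  9B -> 'BBBBBBBBB'
  9B -> 'BBBBBBBBB'
  1B -> 'B'

Decoded = BBBBBBBBBBBBBBBBBBBBBB


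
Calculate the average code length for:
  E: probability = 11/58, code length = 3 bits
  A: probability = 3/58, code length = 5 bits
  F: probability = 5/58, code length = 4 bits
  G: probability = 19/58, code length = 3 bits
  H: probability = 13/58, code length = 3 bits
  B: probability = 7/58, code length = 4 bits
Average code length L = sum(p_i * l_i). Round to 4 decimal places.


Weighted contributions p_i * l_i:
  E: (11/58) * 3 = 33/58
  A: (3/58) * 5 = 15/58
  F: (5/58) * 4 = 20/58
  G: (19/58) * 3 = 57/58
  H: (13/58) * 3 = 39/58
  B: (7/58) * 4 = 28/58
Sum = (33 + 15 + 20 + 57 + 39 + 28)/58 = 192/58

L = 192/58 = 3.3103 bits/symbol


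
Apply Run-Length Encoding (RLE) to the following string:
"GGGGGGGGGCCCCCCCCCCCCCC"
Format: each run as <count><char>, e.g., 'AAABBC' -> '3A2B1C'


Scanning runs left to right:
  i=0: run of 'G' x 9 -> '9G'
  i=9: run of 'C' x 14 -> '14C'

RLE = 9G14C


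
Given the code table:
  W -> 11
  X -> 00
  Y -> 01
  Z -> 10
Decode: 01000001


Decoding:
01 -> Y
00 -> X
00 -> X
01 -> Y


Result: YXXY


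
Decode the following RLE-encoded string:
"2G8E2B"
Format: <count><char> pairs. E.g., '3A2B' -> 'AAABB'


Expanding each <count><char> pair:
  2G -> 'GG'
  8E -> 'EEEEEEEE'
  2B -> 'BB'

Decoded = GGEEEEEEEEBB
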